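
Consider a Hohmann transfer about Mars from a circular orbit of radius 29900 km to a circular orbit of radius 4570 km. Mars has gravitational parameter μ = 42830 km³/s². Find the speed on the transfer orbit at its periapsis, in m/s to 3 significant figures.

Transfer-ellipse semi-major axis a_t = (r₁ + r₂)/2 = (29900 + 4570)/2 = 17235 km.
The periapsis of the transfer ellipse is at r = 4570 km.
Vis-viva: v = √[μ(2/r − 1/a_t)] = √[42830 × (2/4570 − 1/17235)] = 4.032 km/s.

v = 4030 m/s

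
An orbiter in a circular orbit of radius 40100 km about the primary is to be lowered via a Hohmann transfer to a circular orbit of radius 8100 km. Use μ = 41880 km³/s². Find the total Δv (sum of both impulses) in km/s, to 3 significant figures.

Δv = 1.09 km/s

Semi-major axis of the transfer orbit: a_t = (40100 + 8100)/2 = 24100 km.
At r₁ the circular-orbit speed is v₁ = √(μ/r₁) = 1.022 km/s.
On the transfer ellipse at r₁, vis-viva gives v_a = √[μ(2/r₁ − 1/a_t)] = 0.5925 km/s.
First burn Δv₁ = |v_a − v₁| = 0.4295 km/s.
Circular speed at r₂: v₂ = √(μ/r₂) = 2.27384 km/s.
Transfer-orbit speed at r₂: v_p = √[μ(2/r₂ − 1/a_t)] = 2.93308 km/s.
Second burn Δv₂ = |v₂ − v_p| = 0.6592 km/s.
Δv = Δv₁ + Δv₂ = 0.4295 + 0.6592 = 1.089 km/s.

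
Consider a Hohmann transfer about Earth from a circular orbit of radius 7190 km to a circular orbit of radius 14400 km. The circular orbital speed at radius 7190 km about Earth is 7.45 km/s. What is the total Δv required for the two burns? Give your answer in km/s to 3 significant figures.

Δv = 2.12 km/s

From the circular-orbit relation v² = μ/r at r = 7190 km: μ = v²r = (7.45)² × 7190 = 3.99063×10^5 km³/s².
The Hohmann ellipse has a_t = (r₁ + r₂)/2 = 10795 km.
Circular speed at r₁: v₁ = √(μ/r₁) = √(3.99063×10^5/7190) = 7.450 km/s.
On the transfer ellipse at r₁, v² = μ(2/r − 1/a) gives v_p = √[μ(2/r₁ − 1/a_t)] = 8.605 km/s.
First burn Δv₁ = |v_p − v₁| = 1.155 km/s.
Circular speed at r₂: v₂ = √(μ/r₂) = 5.264 km/s.
Transfer-orbit speed at r₂: v_a = √[μ(2/r₂ − 1/a_t)] = 4.296 km/s.
Second burn Δv₂ = |v₂ − v_a| = 0.9680 km/s.
Δv = Δv₁ + Δv₂ = 1.155 + 0.9680 = 2.123 km/s.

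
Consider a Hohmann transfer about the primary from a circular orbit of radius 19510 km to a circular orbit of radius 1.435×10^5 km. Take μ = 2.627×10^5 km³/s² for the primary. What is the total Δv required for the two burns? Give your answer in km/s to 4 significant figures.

Δv = 1.891 km/s

Transfer-ellipse semi-major axis a_t = (r₁ + r₂)/2 = (19510 + 1.435×10^5)/2 = 81505 km.
Circular speed at r₁: v₁ = √(μ/r₁) = √(2.627×10^5/19510) = 3.66945 km/s.
On the transfer ellipse at r₁, vis-viva equation gives v_p = √[μ(2/r₁ − 1/a_t)] = 4.86895 km/s.
First burn Δv₁ = |v_p − v₁| = 1.1995 km/s.
At r₂, v₂ = √(μ/r₂) = 1.35302 km/s.
Transfer-orbit speed at r₂: v_a = √[μ(2/r₂ − 1/a_t)] = 0.661973 km/s.
Second burn Δv₂ = |v₂ − v_a| = 0.69105 km/s.
Δv = Δv₁ + Δv₂ = 1.1995 + 0.69105 = 1.891 km/s.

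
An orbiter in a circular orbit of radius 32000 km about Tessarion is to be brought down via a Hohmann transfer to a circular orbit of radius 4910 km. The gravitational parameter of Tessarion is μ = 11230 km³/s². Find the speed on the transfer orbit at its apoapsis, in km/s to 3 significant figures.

v = 0.306 km/s

The Hohmann ellipse has a_t = (r₁ + r₂)/2 = 18455 km.
The apoapsis of the transfer ellipse is at r = 32000 km.
Vis-viva: v = √[μ(2/r − 1/a_t)] = √[11230 × (2/32000 − 1/18455)] = 0.3056 km/s.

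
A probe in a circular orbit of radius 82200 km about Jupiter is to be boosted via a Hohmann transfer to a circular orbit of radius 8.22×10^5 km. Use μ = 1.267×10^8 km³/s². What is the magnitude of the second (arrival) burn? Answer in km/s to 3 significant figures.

Semi-major axis of the transfer orbit: a_t = (82200 + 8.220×10^5)/2 = 4.521×10^5 km.
Circular speed at r = 8.220×10^5 km: v_c = √(μ/r) = 12.415 km/s.
Vis-viva on the transfer ellipse at r = 8.220×10^5 km gives v_t = √[μ(2/r − 1/a_t)] = 5.2938 km/s.
Δv₂ = |v_t − v_c| = |5.2938 − 12.415| = 7.121 km/s.

Δv₂ = 7.12 km/s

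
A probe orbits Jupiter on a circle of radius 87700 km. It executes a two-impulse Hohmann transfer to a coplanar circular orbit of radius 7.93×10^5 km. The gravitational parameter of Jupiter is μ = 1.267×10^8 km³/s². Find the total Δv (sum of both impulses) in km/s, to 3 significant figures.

Δv = 20.0 km/s

The Hohmann ellipse has a_t = (r₁ + r₂)/2 = 4.4035×10^5 km.
Circular speed at r₁: v₁ = √(μ/r₁) = √(1.267×10^8/87700) = 38.01 km/s.
Transfer-orbit speed at r₁ (vis-viva equation): v_p = √[μ(2/r₁ − 1/a_t)] = 51.01 km/s.
First burn Δv₁ = |v_p − v₁| = 13.00 km/s.
Circular speed at r₂: v₂ = √(μ/r₂) = 12.64 km/s.
Transfer-orbit speed at r₂: v_a = √[μ(2/r₂ − 1/a_t)] = 5.641 km/s.
Second burn Δv₂ = |v₂ − v_a| = 6.999 km/s.
Δv = Δv₁ + Δv₂ = 13.00 + 6.999 = 20.00 km/s.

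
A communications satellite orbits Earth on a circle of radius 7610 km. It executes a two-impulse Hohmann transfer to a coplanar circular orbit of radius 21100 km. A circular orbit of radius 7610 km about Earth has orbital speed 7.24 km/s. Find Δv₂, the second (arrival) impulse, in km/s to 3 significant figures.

Δv₂ = 1.18 km/s

From the circular-orbit relation v² = μ/r at r = 7610 km: μ = v²r = (7.24)² × 7610 = 3.98898×10^5 km³/s².
The Hohmann ellipse has a_t = (r₁ + r₂)/2 = 14355 km.
On the circular orbit at r = 21100 km, v_c = √(μ/r) = 4.348 km/s.
Transfer-orbit speed at the same r (vis-viva, a = a_t): v_t = √[μ(2/r − 1/a_t)] = 3.166 km/s.
Δv₂ = |v_t − v_c| = |3.166 − 4.348| = 1.182 km/s.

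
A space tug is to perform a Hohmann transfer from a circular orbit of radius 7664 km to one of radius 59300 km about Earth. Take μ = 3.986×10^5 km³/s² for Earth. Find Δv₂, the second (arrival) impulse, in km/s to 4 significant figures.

Δv₂ = 1.352 km/s

Transfer-ellipse semi-major axis a_t = (r₁ + r₂)/2 = (7664 + 59300)/2 = 33482 km.
On the circular orbit at r = 59300 km, v_c = √(μ/r) = 2.5926 km/s.
Transfer-orbit speed at the same r (vis-viva, a = a_t): v_t = √[μ(2/r − 1/a_t)] = 1.2404 km/s.
Δv₂ = |v_t − v_c| = |1.2404 − 2.5926| = 1.352 km/s.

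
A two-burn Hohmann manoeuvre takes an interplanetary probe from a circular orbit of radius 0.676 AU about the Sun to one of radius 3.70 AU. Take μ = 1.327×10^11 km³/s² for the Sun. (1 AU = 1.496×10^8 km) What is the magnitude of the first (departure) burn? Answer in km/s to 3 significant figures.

Δv₁ = 10.9 km/s

In km: r₁ = 0.676 × 1.496×10^8 = 1.011296×10^8 km; r₂ = 3.70 × 1.496×10^8 = 5.5352×10^8 km.
The Hohmann ellipse has a_t = (r₁ + r₂)/2 = 3.273248×10^8 km.
Circular speed at r = 1.011296×10^8 km: v_c = √(μ/r) = 36.224 km/s.
Transfer-orbit speed at the same r (vis-viva, a = a_t): v_t = √[μ(2/r − 1/a_t)] = 47.106 km/s.
Δv₁ = |v_t − v_c| = |47.106 − 36.224| = 10.88 km/s.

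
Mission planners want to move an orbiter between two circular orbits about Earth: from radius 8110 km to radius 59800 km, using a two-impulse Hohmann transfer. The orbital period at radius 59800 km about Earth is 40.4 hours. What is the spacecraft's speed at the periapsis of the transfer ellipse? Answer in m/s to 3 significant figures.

v = 9310 m/s

From Kepler's third law T² = 4π²r³/μ at r = 59800 km, T = 40.4 hours = 40.4 × 3600 s = 1.4544×10^5 s: μ = 4π²r³/T² = 3.99113×10^5 km³/s².
The Hohmann ellipse has a_t = (r₁ + r₂)/2 = 33955 km.
At periapsis, r = 8110 km.
Vis-viva: v = √[μ(2/r − 1/a_t)] = √[3.99113×10^5 × (2/8110 − 1/33955)] = 9.310 km/s.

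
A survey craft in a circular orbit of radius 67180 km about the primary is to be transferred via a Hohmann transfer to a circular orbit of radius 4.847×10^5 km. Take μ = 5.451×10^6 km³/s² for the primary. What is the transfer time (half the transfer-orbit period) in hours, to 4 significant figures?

t = 54.18 hours

The Hohmann ellipse has a_t = (r₁ + r₂)/2 = 2.7594×10^5 km.
Half the transfer-orbit period gives t = π√(a_t³/μ) = 1.9504×10^5 s.
Converting: 1.9504×10^5 s ÷ 3600 s/hour = 54.18 hours.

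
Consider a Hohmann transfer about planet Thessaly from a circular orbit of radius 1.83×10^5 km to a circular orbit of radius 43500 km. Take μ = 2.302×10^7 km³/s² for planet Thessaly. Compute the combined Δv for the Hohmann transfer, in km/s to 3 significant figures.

Semi-major axis of the transfer orbit: a_t = (1.830×10^5 + 43500)/2 = 1.1325×10^5 km.
At r₁ the circular-orbit speed is v₁ = √(μ/r₁) = 11.216 km/s.
Transfer-orbit speed at r₁ (vis-viva equation): v_a = √[μ(2/r₁ − 1/a_t)] = 6.9511 km/s.
First burn Δv₁ = |v_a − v₁| = 4.265 km/s.
Circular speed at r₂: v₂ = √(μ/r₂) = 23.004 km/s.
Transfer-orbit speed at r₂: v_p = √[μ(2/r₂ − 1/a_t)] = 29.242 km/s.
Second burn Δv₂ = |v₂ − v_p| = 6.238 km/s.
Total Δv = Δv₁ + Δv₂ = 10.50 km/s.

Δv = 10.5 km/s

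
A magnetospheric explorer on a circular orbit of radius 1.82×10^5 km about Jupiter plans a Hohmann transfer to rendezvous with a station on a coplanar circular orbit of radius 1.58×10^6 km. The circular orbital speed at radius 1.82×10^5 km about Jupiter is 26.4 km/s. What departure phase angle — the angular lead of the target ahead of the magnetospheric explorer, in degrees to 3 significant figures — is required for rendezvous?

φ = 105°

From the circular-orbit relation v² = μ/r at r = 1.82×10^5 km: μ = v²r = (26.4)² × 1.82×10^5 = 1.26847×10^8 km³/s².
Transfer-ellipse semi-major axis a_t = (r₁ + r₂)/2 = (1.820×10^5 + 1.580×10^6)/2 = 8.810×10^5 km.
Transfer time t = π√(a_t³/μ) = 2.30661×10^5 s.
Target angular speed ω₂ = √(μ/r₂³) = 5.67093×10^-6 rad/s.
Angle swept by the target during transfer: ω₂·t = 1.3081 rad = 74.95°.
Arrival is 180° from departure on the ellipse, so φ = 180° − 74.95° = 105°.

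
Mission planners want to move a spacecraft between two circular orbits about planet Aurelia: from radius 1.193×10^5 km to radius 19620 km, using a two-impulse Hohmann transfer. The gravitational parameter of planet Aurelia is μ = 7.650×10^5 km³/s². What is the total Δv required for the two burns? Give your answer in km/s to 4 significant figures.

Δv = 3.126 km/s

Semi-major axis of the transfer orbit: a_t = (1.193×10^5 + 19620)/2 = 69460 km.
Circular speed at r₁: v₁ = √(μ/r₁) = √(7.650×10^5/1.193×10^5) = 2.532273 km/s.
On the transfer ellipse at r₁, v² = μ(2/r − 1/a) gives v_a = √[μ(2/r₁ − 1/a_t)] = 1.345837 km/s.
First burn Δv₁ = |v_a − v₁| = 1.18644 km/s.
At r₂, v₂ = √(μ/r₂) = 6.244263 km/s.
Transfer-orbit speed at r₂: v_p = √[μ(2/r₂ − 1/a_t)] = 8.183405 km/s.
Second burn Δv₂ = |v₂ − v_p| = 1.93914 km/s.
Δv = Δv₁ + Δv₂ = 1.18644 + 1.93914 = 3.126 km/s.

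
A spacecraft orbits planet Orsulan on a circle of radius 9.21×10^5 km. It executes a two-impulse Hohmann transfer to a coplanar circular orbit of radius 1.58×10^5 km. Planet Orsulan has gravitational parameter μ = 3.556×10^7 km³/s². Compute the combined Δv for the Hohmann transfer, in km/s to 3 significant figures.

Semi-major axis of the transfer orbit: a_t = (9.210×10^5 + 1.580×10^5)/2 = 5.395×10^5 km.
At r₁ the circular-orbit speed is v₁ = √(μ/r₁) = 6.214 km/s.
Transfer-orbit speed at r₁ (vis-viva): v_a = √[μ(2/r₁ − 1/a_t)] = 3.363 km/s.
First burn Δv₁ = |v_a − v₁| = 2.851 km/s.
At r₂, v₂ = √(μ/r₂) = 15.002 km/s.
Transfer-orbit speed at r₂: v_p = √[μ(2/r₂ − 1/a_t)] = 19.601 km/s.
Second burn Δv₂ = |v₂ − v_p| = 4.599 km/s.
Total Δv = Δv₁ + Δv₂ = 7.450 km/s.

Δv = 7.45 km/s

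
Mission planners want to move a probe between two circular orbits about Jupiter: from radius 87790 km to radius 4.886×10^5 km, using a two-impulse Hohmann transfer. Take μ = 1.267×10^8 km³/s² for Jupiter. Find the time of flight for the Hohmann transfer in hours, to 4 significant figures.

t = 11.99 hours

The Hohmann ellipse has a_t = (r₁ + r₂)/2 = 2.88195×10^5 km.
By Kepler's third law the transfer-orbit period is T = 2π√(a_t³/μ), so t = T/2 = 43180 s.
Converting: 43180 s ÷ 3600 s/hour = 11.99 hours.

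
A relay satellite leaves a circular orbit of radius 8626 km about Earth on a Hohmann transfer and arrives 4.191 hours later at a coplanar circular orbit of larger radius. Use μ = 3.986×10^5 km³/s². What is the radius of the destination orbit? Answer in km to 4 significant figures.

Transfer time t = 4.191 hours = 15087.6 s, and t = π√(a_t³/μ).
So a_t = (μ t²/π²)^(1/3) = (3.986×10^5 × (15087.6)² / π²)^(1/3) = 20949 km.
Since a_t = (r₁ + r₂)/2, r₂ = 2a_t − r₁ = 2×20949 − 8626 = 33272 km.

r₂ = 33270 km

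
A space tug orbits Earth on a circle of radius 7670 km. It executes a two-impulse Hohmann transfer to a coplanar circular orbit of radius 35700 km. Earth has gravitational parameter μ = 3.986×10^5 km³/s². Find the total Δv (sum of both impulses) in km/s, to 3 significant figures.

Semi-major axis of the transfer orbit: a_t = (7670 + 35700)/2 = 21685 km.
Circular speed at r₁: v₁ = √(μ/r₁) = √(3.986×10^5/7670) = 7.209 km/s.
On the transfer ellipse at r₁, vis-viva equation gives v_p = √[μ(2/r₁ − 1/a_t)] = 9.250 km/s.
First burn Δv₁ = |v_p − v₁| = 2.041 km/s.
Circular speed at r₂: v₂ = √(μ/r₂) = 3.341 km/s.
Transfer-orbit speed at r₂: v_a = √[μ(2/r₂ − 1/a_t)] = 1.987 km/s.
Second burn Δv₂ = |v₂ − v_a| = 1.354 km/s.
Total Δv = Δv₁ + Δv₂ = 3.395 km/s.

Δv = 3.39 km/s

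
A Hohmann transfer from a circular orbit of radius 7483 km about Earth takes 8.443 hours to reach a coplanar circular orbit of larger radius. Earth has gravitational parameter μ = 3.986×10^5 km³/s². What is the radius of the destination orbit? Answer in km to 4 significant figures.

Transfer time t = 8.443 hours = 30394.8 s, and t = π√(a_t³/μ).
So a_t = (μ t²/π²)^(1/3) = (3.986×10^5 × (30394.8)² / π²)^(1/3) = 33415 km.
Since a_t = (r₁ + r₂)/2, r₂ = 2a_t − r₁ = 2×33415 − 7483 = 59347 km.

r₂ = 59350 km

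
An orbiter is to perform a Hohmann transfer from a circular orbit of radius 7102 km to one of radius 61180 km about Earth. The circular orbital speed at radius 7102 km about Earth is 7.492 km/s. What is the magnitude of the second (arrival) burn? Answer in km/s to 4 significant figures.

Δv₂ = 1.388 km/s

From the circular-orbit relation v² = μ/r at r = 7102 km: μ = v²r = (7.492)² × 7102 = 3.98636×10^5 km³/s².
Semi-major axis of the transfer orbit: a_t = (7102 + 61180)/2 = 34141 km.
On the circular orbit at r = 61180 km, v_c = √(μ/r) = 2.5526 km/s.
Transfer-orbit speed at the same r (vis-viva, a = a_t): v_t = √[μ(2/r − 1/a_t)] = 1.1642 km/s.
Δv₂ = |v_t − v_c| = |1.1642 − 2.5526| = 1.388 km/s.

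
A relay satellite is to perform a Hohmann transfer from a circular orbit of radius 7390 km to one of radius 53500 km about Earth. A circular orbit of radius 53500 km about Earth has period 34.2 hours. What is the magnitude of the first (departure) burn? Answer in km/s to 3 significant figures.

Δv₁ = 2.39 km/s

From Kepler's third law T² = 4π²r³/μ at r = 53500 km, T = 34.2 hours = 34.2 × 3600 s = 1.2312×10^5 s: μ = 4π²r³/T² = 3.98808×10^5 km³/s².
The Hohmann ellipse has a_t = (r₁ + r₂)/2 = 30445 km.
Circular speed at r = 7390 km: v_c = √(μ/r) = 7.346 km/s.
Transfer-orbit speed at the same r (vis-viva, a = a_t): v_t = √[μ(2/r − 1/a_t)] = 9.738 km/s.
Δv₁ = |v_t − v_c| = |9.738 − 7.346| = 2.392 km/s.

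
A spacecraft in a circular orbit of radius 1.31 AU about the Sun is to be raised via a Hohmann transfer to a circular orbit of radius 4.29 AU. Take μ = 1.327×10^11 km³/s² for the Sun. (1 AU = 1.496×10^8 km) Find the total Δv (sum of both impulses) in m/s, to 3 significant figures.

In km: r₁ = 1.31 × 1.496×10^8 = 1.95976×10^8 km; r₂ = 4.29 × 1.496×10^8 = 6.41784×10^8 km.
Transfer-ellipse semi-major axis a_t = (r₁ + r₂)/2 = (1.95976×10^8 + 6.41784×10^8)/2 = 4.1888×10^8 km.
At r₁ the circular-orbit speed is v₁ = √(μ/r₁) = 26.0216 km/s.
Transfer-orbit speed at r₁ (vis-viva): v_p = √[μ(2/r₁ − 1/a_t)] = 32.2095 km/s.
First burn Δv₁ = |v_p − v₁| = 6.188 km/s.
At r₂, v₂ = √(μ/r₂) = 14.38 km/s.
Transfer-orbit speed at r₂: v_a = √[μ(2/r₂ − 1/a_t)] = 9.836 km/s.
Second burn Δv₂ = |v₂ − v_a| = 4.544 km/s.
Δv = Δv₁ + Δv₂ = 6.188 + 4.544 = 10.73 km/s.

Δv = 10700 m/s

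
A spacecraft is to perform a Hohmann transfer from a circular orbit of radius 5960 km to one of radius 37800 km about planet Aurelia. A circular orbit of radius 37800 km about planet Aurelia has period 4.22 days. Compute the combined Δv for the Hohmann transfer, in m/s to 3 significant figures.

From Kepler's third law T² = 4π²r³/μ at r = 37800 km, T = 4.22 days = 4.22 × 86400 s = 3.64608×10^5 s: μ = 4π²r³/T² = 16039.2 km³/s².
The Hohmann ellipse has a_t = (r₁ + r₂)/2 = 21880 km.
At r₁ the circular-orbit speed is v₁ = √(μ/r₁) = 1.64047 km/s.
Transfer-orbit speed at r₁ (vis-viva equation): v_p = √[μ(2/r₁ − 1/a_t)] = 2.15621 km/s.
First burn Δv₁ = |v_p − v₁| = 0.51574 km/s.
At r₂, v₂ = √(μ/r₂) = 0.651397 km/s.
Transfer-orbit speed at r₂: v_a = √[μ(2/r₂ − 1/a_t)] = 0.339973 km/s.
Second burn Δv₂ = |v₂ − v_a| = 0.31142 km/s.
Total Δv = Δv₁ + Δv₂ = 0.8272 km/s.

Δv = 827 m/s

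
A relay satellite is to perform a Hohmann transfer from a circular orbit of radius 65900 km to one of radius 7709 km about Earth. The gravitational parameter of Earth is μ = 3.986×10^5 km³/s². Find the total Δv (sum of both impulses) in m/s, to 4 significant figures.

The Hohmann ellipse has a_t = (r₁ + r₂)/2 = 36804.5 km.
Circular speed at r₁: v₁ = √(μ/r₁) = √(3.986×10^5/65900) = 2.4594 km/s.
On the transfer ellipse at r₁, vis-viva equation gives v_a = √[μ(2/r₁ − 1/a_t)] = 1.1256 km/s.
First burn Δv₁ = |v_a − v₁| = 1.334 km/s.
At r₂, v₂ = √(μ/r₂) = 7.191 km/s.
Transfer-orbit speed at r₂: v_p = √[μ(2/r₂ − 1/a_t)] = 9.622 km/s.
Second burn Δv₂ = |v₂ − v_p| = 2.431 km/s.
Total Δv = Δv₁ + Δv₂ = 3.765 km/s.

Δv = 3765 m/s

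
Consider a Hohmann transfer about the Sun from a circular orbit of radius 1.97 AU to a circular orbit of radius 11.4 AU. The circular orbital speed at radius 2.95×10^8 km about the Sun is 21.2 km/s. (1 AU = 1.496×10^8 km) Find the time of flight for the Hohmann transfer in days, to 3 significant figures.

t = 3160 days

From the circular-orbit relation v² = μ/r at r = 2.95×10^8 km: μ = v²r = (21.2)² × 2.95×10^8 = 1.32585×10^11 km³/s².
In km: r₁ = 1.97 × 1.496×10^8 = 2.94712×10^8 km; r₂ = 11.4 × 1.496×10^8 = 1.70544×10^9 km.
Semi-major axis of the transfer orbit: a_t = (2.94712×10^8 + 1.70544×10^9)/2 = 1.000076×10^9 km.
By Kepler's third law the transfer-orbit period is T = 2π√(a_t³/μ), so t = T/2 = 2.729×10^8 s.
Converting: 2.729×10^8 s ÷ 86400 s/day = 3160 days.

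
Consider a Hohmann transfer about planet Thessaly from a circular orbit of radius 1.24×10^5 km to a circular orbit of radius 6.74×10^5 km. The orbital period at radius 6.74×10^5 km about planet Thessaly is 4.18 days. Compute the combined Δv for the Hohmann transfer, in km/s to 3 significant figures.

Δv = 13.4 km/s

From Kepler's third law T² = 4π²r³/μ at r = 6.74×10^5 km, T = 4.18 days = 4.18 × 86400 s = 3.61152×10^5 s: μ = 4π²r³/T² = 9.26743×10^7 km³/s².
The Hohmann ellipse has a_t = (r₁ + r₂)/2 = 3.990×10^5 km.
Circular speed at r₁: v₁ = √(μ/r₁) = √(9.26743×10^7/1.240×10^5) = 27.338 km/s.
On the transfer ellipse at r₁, v² = μ(2/r − 1/a) gives v_p = √[μ(2/r₁ − 1/a_t)] = 35.531 km/s.
First burn Δv₁ = |v_p − v₁| = 8.193 km/s.
At r₂, v₂ = √(μ/r₂) = 11.726 km/s.
Transfer-orbit speed at r₂: v_a = √[μ(2/r₂ − 1/a_t)] = 6.5369 km/s.
Second burn Δv₂ = |v₂ − v_a| = 5.189 km/s.
Δv = Δv₁ + Δv₂ = 8.193 + 5.189 = 13.38 km/s.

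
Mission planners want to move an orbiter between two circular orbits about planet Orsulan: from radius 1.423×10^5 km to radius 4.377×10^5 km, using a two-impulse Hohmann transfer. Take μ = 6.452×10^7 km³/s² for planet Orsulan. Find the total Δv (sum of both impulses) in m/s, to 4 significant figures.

Δv = 8503 m/s

Transfer-ellipse semi-major axis a_t = (r₁ + r₂)/2 = (1.423×10^5 + 4.377×10^5)/2 = 2.900×10^5 km.
Circular speed at r₁: v₁ = √(μ/r₁) = √(6.452×10^7/1.423×10^5) = 21.2934 km/s.
Transfer-orbit speed at r₁ (v² = μ(2/r − 1/a)): v_p = √[μ(2/r₁ − 1/a_t)] = 26.1598 km/s.
First burn Δv₁ = |v_p − v₁| = 4.8664 km/s.
Circular speed at r₂: v₂ = √(μ/r₂) = 12.14112 km/s.
Transfer-orbit speed at r₂: v_a = √[μ(2/r₂ − 1/a_t)] = 8.504766 km/s.
Second burn Δv₂ = |v₂ − v_a| = 3.6364 km/s.
Total Δv = Δv₁ + Δv₂ = 8.503 km/s.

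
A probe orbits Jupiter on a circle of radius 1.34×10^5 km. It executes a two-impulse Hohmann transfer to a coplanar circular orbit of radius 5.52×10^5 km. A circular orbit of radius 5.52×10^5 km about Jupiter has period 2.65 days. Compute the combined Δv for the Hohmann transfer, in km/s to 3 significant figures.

Δv = 13.9 km/s

From Kepler's third law T² = 4π²r³/μ at r = 5.52×10^5 km, T = 2.65 days = 2.65 × 86400 s = 2.2896×10^5 s: μ = 4π²r³/T² = 1.26665×10^8 km³/s².
Transfer-ellipse semi-major axis a_t = (r₁ + r₂)/2 = (1.340×10^5 + 5.520×10^5)/2 = 3.430×10^5 km.
Circular speed at r₁: v₁ = √(μ/r₁) = √(1.26665×10^8/1.340×10^5) = 30.745 km/s.
On the transfer ellipse at r₁, v² = μ(2/r − 1/a) gives v_p = √[μ(2/r₁ − 1/a_t)] = 39.003 km/s.
First burn Δv₁ = |v_p − v₁| = 8.258 km/s.
At r₂, v₂ = √(μ/r₂) = 15.148 km/s.
Transfer-orbit speed at r₂: v_a = √[μ(2/r₂ − 1/a_t)] = 9.4681 km/s.
Second burn Δv₂ = |v₂ − v_a| = 5.680 km/s.
Total Δv = Δv₁ + Δv₂ = 13.94 km/s.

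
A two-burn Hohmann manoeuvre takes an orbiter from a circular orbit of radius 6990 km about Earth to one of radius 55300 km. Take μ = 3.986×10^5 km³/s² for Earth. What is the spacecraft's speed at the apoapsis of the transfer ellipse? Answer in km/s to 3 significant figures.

v = 1.27 km/s

Transfer-ellipse semi-major axis a_t = (r₁ + r₂)/2 = (6990 + 55300)/2 = 31145 km.
At apoapsis, r = 55300 km.
Applying v² = μ(2/r − 1/a_t): v = 1.272 km/s.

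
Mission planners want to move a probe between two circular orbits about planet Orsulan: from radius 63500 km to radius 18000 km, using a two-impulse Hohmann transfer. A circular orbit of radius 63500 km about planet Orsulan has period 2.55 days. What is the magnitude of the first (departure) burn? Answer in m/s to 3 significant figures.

Δv₁ = 607 m/s

From Kepler's third law T² = 4π²r³/μ at r = 63500 km, T = 2.55 days = 2.55 × 86400 s = 2.2032×10^5 s: μ = 4π²r³/T² = 2.08244×10^5 km³/s².
Semi-major axis of the transfer orbit: a_t = (63500 + 18000)/2 = 40750 km.
On the circular orbit at r = 63500 km, v_c = √(μ/r) = 1.8109 km/s.
Transfer-orbit speed at the same r (vis-viva, a = a_t): v_t = √[μ(2/r − 1/a_t)] = 1.2036 km/s.
Δv₁ = |v_t − v_c| = |1.2036 − 1.8109| = 0.6073 km/s.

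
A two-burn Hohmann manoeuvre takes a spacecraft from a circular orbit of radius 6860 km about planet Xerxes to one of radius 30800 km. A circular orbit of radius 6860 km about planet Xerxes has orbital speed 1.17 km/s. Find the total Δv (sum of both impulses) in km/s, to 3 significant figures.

From the circular-orbit relation v² = μ/r at r = 6860 km: μ = v²r = (1.17)² × 6860 = 9390.65 km³/s².
Transfer-ellipse semi-major axis a_t = (r₁ + r₂)/2 = (6860 + 30800)/2 = 18830 km.
Circular speed at r₁: v₁ = √(μ/r₁) = √(9390.65/6860) = 1.1700000 km/s.
Transfer-orbit speed at r₁ (vis-viva equation): v_p = √[μ(2/r₁ − 1/a_t)] = 1.4963599 km/s.
First burn Δv₁ = |v_p − v₁| = 0.3263599 km/s.
Circular speed at r₂: v₂ = √(μ/r₂) = 0.5521697 km/s.
Transfer-orbit speed at r₂: v_a = √[μ(2/r₂ − 1/a_t)] = 0.3332802 km/s.
Second burn Δv₂ = |v₂ − v_a| = 0.2188895 km/s.
Δv = Δv₁ + Δv₂ = 0.3263599 + 0.2188895 = 0.5452 km/s.

Δv = 0.545 km/s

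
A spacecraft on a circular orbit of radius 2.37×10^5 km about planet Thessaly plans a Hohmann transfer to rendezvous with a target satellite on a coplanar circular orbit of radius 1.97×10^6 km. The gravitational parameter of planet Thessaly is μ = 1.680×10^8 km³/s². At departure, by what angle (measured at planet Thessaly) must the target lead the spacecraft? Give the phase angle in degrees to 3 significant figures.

Semi-major axis of the transfer orbit: a_t = (2.370×10^5 + 1.970×10^6)/2 = 1.1035×10^6 km.
Transfer time t = π√(a_t³/μ) = 2.810×10^5 s.
Target angular speed ω₂ = √(μ/r₂³) = 4.688×10^-6 rad/s.
Angle swept by the target during transfer: ω₂·t = 1.317 rad = 75.46°.
Arrival is 180° from departure on the ellipse, so φ = 180° − 75.46° = 105°.

φ = 105°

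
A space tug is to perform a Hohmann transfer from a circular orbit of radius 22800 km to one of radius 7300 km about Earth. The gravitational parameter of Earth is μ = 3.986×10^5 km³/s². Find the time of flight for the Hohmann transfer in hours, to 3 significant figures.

Semi-major axis of the transfer orbit: a_t = (22800 + 7300)/2 = 15050 km.
Half the transfer-orbit period gives t = π√(a_t³/μ) = 9187 s.
Converting: 9187 s ÷ 3600 s/hour = 2.55 hours.

t = 2.55 hours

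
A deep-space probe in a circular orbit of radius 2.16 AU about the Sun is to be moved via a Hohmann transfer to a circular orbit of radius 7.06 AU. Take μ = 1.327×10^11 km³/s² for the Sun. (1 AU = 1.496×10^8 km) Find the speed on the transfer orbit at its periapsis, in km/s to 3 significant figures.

In km: r₁ = 2.16 × 1.496×10^8 = 3.23136×10^8 km; r₂ = 7.06 × 1.496×10^8 = 1.056176×10^9 km.
The Hohmann ellipse has a_t = (r₁ + r₂)/2 = 6.89656×10^8 km.
The periapsis of the transfer ellipse is at r = 3.23136×10^8 km.
Applying v² = μ(2/r − 1/a_t): v = 25.08 km/s.

v = 25.1 km/s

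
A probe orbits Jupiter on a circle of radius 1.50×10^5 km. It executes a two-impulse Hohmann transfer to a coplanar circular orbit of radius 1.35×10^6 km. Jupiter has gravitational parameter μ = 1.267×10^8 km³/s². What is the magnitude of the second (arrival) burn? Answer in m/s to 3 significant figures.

Semi-major axis of the transfer orbit: a_t = (1.500×10^5 + 1.350×10^6)/2 = 7.500×10^5 km.
Circular speed at r = 1.350×10^6 km: v_c = √(μ/r) = 9.6877 km/s.
Transfer-orbit speed at the same r (vis-viva, a = a_t): v_t = √[μ(2/r − 1/a_t)] = 4.3325 km/s.
Δv₂ = |v_t − v_c| = |4.3325 − 9.6877| = 5.355 km/s.

Δv₂ = 5360 m/s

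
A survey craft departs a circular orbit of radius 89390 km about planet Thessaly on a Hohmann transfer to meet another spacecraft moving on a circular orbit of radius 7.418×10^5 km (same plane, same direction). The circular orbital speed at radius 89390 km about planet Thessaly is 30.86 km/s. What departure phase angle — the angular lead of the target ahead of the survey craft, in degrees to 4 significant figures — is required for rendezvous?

From the circular-orbit relation v² = μ/r at r = 89390 km: μ = v²r = (30.86)² × 89390 = 8.51296×10^7 km³/s².
Semi-major axis of the transfer orbit: a_t = (89390 + 7.418×10^5)/2 = 4.15595×10^5 km.
The half-period of the transfer ellipse is t = π√(a_t³/μ) = 91230 s.
The target's mean motion on its circular orbit is ω₂ = √(μ/r₂³) = 1.444×10^-5 rad/s.
Angle swept by the target during transfer: ω₂·t = 1.3174 rad = 75.48°.
Arrival is 180° from departure on the ellipse, so φ = 180° − 75.48° = 104.5°.

φ = 104.5°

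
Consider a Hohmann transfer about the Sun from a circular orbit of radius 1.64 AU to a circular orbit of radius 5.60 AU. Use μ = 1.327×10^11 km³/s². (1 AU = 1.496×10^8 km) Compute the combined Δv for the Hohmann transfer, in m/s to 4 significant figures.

Δv = 9784 m/s

In km: r₁ = 1.64 × 1.496×10^8 = 2.45344×10^8 km; r₂ = 5.60 × 1.496×10^8 = 8.3776×10^8 km.
Semi-major axis of the transfer orbit: a_t = (2.45344×10^8 + 8.3776×10^8)/2 = 5.41552×10^8 km.
At r₁ the circular-orbit speed is v₁ = √(μ/r₁) = 23.25668 km/s.
On the transfer ellipse at r₁, vis-viva equation gives v_p = √[μ(2/r₁ − 1/a_t)] = 28.92594 km/s.
First burn Δv₁ = |v_p − v₁| = 5.6693 km/s.
At r₂, v₂ = √(μ/r₂) = 12.5857 km/s.
Transfer-orbit speed at r₂: v_a = √[μ(2/r₂ − 1/a_t)] = 8.47117 km/s.
Second burn Δv₂ = |v₂ − v_a| = 4.1145 km/s.
Total Δv = Δv₁ + Δv₂ = 9.784 km/s.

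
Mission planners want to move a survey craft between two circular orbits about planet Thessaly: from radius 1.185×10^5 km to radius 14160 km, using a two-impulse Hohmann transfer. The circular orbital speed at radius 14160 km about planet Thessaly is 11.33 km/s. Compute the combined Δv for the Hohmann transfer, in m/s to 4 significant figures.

From the circular-orbit relation v² = μ/r at r = 14160 km: μ = v²r = (11.33)² × 14160 = 1.81770×10^6 km³/s².
Semi-major axis of the transfer orbit: a_t = (1.185×10^5 + 14160)/2 = 66330 km.
Circular speed at r₁: v₁ = √(μ/r₁) = √(1.81770×10^6/1.185×10^5) = 3.917 km/s.
Transfer-orbit speed at r₁ (v² = μ(2/r − 1/a)): v_a = √[μ(2/r₁ − 1/a_t)] = 1.810 km/s.
First burn Δv₁ = |v_a − v₁| = 2.107 km/s.
At r₂, v₂ = √(μ/r₂) = 11.330 km/s.
Transfer-orbit speed at r₂: v_p = √[μ(2/r₂ − 1/a_t)] = 15.144 km/s.
Second burn Δv₂ = |v₂ − v_p| = 3.814 km/s.
Δv = Δv₁ + Δv₂ = 2.107 + 3.814 = 5.921 km/s.

Δv = 5921 m/s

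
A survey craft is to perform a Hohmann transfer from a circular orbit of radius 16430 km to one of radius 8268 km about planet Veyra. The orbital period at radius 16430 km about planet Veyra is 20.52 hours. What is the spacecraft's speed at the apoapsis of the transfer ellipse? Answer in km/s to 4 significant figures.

From Kepler's third law T² = 4π²r³/μ at r = 16430 km, T = 20.52 hours = 20.52 × 3600 s = 73872 s: μ = 4π²r³/T² = 32085.8 km³/s².
The Hohmann ellipse has a_t = (r₁ + r₂)/2 = 12349 km.
At apoapsis, r = 16430 km.
From the vis-viva equation, v = √[μ(2/r − 1/a_t)] = 1.143 km/s.

v = 1.143 km/s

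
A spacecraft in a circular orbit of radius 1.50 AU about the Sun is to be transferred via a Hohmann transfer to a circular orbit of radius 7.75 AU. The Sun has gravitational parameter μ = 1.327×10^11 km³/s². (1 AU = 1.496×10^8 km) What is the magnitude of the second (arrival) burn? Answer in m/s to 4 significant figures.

Δv₂ = 4606 m/s

In km: r₁ = 1.50 × 1.496×10^8 = 2.244×10^8 km; r₂ = 7.75 × 1.496×10^8 = 1.1594×10^9 km.
Semi-major axis of the transfer orbit: a_t = (2.244×10^8 + 1.1594×10^9)/2 = 6.919×10^8 km.
Circular speed at r = 1.1594×10^9 km: v_c = √(μ/r) = 10.6984 km/s.
Vis-viva on the transfer ellipse at r = 1.1594×10^9 km gives v_t = √[μ(2/r − 1/a_t)] = 6.09268 km/s.
Δv₂ = |v_t − v_c| = |6.09268 − 10.6984| = 4.606 km/s.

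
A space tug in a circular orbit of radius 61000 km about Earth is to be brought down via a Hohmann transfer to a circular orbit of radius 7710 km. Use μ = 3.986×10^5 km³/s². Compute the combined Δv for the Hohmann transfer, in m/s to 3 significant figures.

Δv = 3740 m/s

Semi-major axis of the transfer orbit: a_t = (61000 + 7710)/2 = 34355 km.
At r₁ the circular-orbit speed is v₁ = √(μ/r₁) = 2.556 km/s.
Transfer-orbit speed at r₁ (v² = μ(2/r − 1/a)): v_a = √[μ(2/r₁ − 1/a_t)] = 1.211 km/s.
First burn Δv₁ = |v_a − v₁| = 1.345 km/s.
Circular speed at r₂: v₂ = √(μ/r₂) = 7.190 km/s.
Transfer-orbit speed at r₂: v_p = √[μ(2/r₂ − 1/a_t)] = 9.581 km/s.
Second burn Δv₂ = |v₂ − v_p| = 2.391 km/s.
Δv = Δv₁ + Δv₂ = 1.345 + 2.391 = 3.736 km/s.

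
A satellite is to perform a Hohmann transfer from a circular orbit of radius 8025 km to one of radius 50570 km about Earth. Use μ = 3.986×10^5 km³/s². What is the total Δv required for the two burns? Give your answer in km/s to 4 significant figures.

Δv = 3.550 km/s

Semi-major axis of the transfer orbit: a_t = (8025 + 50570)/2 = 29297.5 km.
At r₁ the circular-orbit speed is v₁ = √(μ/r₁) = 7.0477 km/s.
Transfer-orbit speed at r₁ (vis-viva equation): v_p = √[μ(2/r₁ − 1/a_t)] = 9.2593 km/s.
First burn Δv₁ = |v_p − v₁| = 2.212 km/s.
Circular speed at r₂: v₂ = √(μ/r₂) = 2.8075 km/s.
Transfer-orbit speed at r₂: v_a = √[μ(2/r₂ − 1/a_t)] = 1.4694 km/s.
Second burn Δv₂ = |v₂ − v_a| = 1.338 km/s.
Δv = Δv₁ + Δv₂ = 2.212 + 1.338 = 3.550 km/s.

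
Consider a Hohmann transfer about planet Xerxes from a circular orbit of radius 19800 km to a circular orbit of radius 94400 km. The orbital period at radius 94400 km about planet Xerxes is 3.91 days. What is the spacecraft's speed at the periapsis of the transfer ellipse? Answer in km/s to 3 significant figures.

v = 4.93 km/s

From Kepler's third law T² = 4π²r³/μ at r = 94400 km, T = 3.91 days = 3.91 × 86400 s = 3.37824×10^5 s: μ = 4π²r³/T² = 2.91001×10^5 km³/s².
Semi-major axis of the transfer orbit: a_t = (19800 + 94400)/2 = 57100 km.
At periapsis, r = 19800 km.
Vis-viva: v = √[μ(2/r − 1/a_t)] = √[2.91001×10^5 × (2/19800 − 1/57100)] = 4.929 km/s.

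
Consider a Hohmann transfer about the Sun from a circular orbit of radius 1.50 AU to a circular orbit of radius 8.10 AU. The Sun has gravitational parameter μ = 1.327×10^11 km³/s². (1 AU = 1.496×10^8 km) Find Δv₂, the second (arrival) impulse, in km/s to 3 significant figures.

Δv₂ = 4.61 km/s

In km: r₁ = 1.50 × 1.496×10^8 = 2.244×10^8 km; r₂ = 8.10 × 1.496×10^8 = 1.21176×10^9 km.
The Hohmann ellipse has a_t = (r₁ + r₂)/2 = 7.1808×10^8 km.
Circular speed at r = 1.21176×10^9 km: v_c = √(μ/r) = 10.465 km/s.
Transfer-orbit speed at the same r (vis-viva, a = a_t): v_t = √[μ(2/r − 1/a_t)] = 5.8500 km/s.
Δv₂ = |v_t − v_c| = |5.8500 − 10.465| = 4.615 km/s.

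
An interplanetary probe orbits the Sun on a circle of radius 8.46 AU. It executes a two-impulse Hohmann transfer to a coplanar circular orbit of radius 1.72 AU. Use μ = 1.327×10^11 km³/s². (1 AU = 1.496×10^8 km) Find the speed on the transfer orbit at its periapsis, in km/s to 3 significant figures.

v = 29.3 km/s

In km: r₁ = 8.46 × 1.496×10^8 = 1.265616×10^9 km; r₂ = 1.72 × 1.496×10^8 = 2.57312×10^8 km.
Transfer-ellipse semi-major axis a_t = (r₁ + r₂)/2 = (1.265616×10^9 + 2.57312×10^8)/2 = 7.61464×10^8 km.
At periapsis, r = 2.57312×10^8 km.
Vis-viva: v = √[μ(2/r − 1/a_t)] = √[1.327×10^11 × (2/2.57312×10^8 − 1/7.61464×10^8)] = 29.28 km/s.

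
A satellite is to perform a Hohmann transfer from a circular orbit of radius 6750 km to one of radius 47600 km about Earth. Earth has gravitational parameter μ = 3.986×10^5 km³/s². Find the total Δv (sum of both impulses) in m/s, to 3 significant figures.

Δv = 3940 m/s

The Hohmann ellipse has a_t = (r₁ + r₂)/2 = 27175 km.
Circular speed at r₁: v₁ = √(μ/r₁) = √(3.986×10^5/6750) = 7.68452 km/s.
Transfer-orbit speed at r₁ (vis-viva): v_p = √[μ(2/r₁ − 1/a_t)] = 10.1703 km/s.
First burn Δv₁ = |v_p − v₁| = 2.4858 km/s.
At r₂, v₂ = √(μ/r₂) = 2.8938 km/s.
Transfer-orbit speed at r₂: v_a = √[μ(2/r₂ − 1/a_t)] = 1.4422 km/s.
Second burn Δv₂ = |v₂ − v_a| = 1.4516 km/s.
Total Δv = Δv₁ + Δv₂ = 3.937 km/s.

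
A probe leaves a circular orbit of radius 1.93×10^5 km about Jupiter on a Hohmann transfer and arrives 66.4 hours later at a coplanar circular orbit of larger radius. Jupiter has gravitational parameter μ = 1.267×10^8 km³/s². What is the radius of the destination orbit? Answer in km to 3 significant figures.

Transfer time t = 66.4 hours = 2.3904×10^5 s, and t = π√(a_t³/μ).
So a_t = (μ t²/π²)^(1/3) = (1.267×10^8 × (2.3904×10^5)² / π²)^(1/3) = 9.0186×10^5 km.
Since a_t = (r₁ + r₂)/2, r₂ = 2a_t − r₁ = 2×9.0186×10^5 − 1.930×10^5 = 1.61072×10^6 km.

r₂ = 1.61×10^6 km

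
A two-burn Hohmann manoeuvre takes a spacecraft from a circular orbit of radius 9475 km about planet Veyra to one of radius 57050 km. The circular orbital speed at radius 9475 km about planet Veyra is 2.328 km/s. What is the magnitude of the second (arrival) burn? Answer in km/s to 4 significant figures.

Δv₂ = 0.4424 km/s

From the circular-orbit relation v² = μ/r at r = 9475 km: μ = v²r = (2.328)² × 9475 = 51350.6 km³/s².
Transfer-ellipse semi-major axis a_t = (r₁ + r₂)/2 = (9475 + 57050)/2 = 33262.5 km.
On the circular orbit at r = 57050 km, v_c = √(μ/r) = 0.94873 km/s.
Transfer-orbit speed at the same r (vis-viva, a = a_t): v_t = √[μ(2/r − 1/a_t)] = 0.50636 km/s.
Δv₂ = |v_t − v_c| = |0.50636 − 0.94873| = 0.4424 km/s.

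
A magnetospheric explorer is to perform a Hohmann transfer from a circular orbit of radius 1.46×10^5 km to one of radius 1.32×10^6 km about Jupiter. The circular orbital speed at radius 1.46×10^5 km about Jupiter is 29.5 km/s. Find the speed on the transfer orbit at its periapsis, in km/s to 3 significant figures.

From the circular-orbit relation v² = μ/r at r = 1.46×10^5 km: μ = v²r = (29.5)² × 1.46×10^5 = 1.27056×10^8 km³/s².
The Hohmann ellipse has a_t = (r₁ + r₂)/2 = 7.330×10^5 km.
The periapsis of the transfer ellipse is at r = 1.460×10^5 km.
From the vis-viva equation, v = √[μ(2/r − 1/a_t)] = 39.59 km/s.

v = 39.6 km/s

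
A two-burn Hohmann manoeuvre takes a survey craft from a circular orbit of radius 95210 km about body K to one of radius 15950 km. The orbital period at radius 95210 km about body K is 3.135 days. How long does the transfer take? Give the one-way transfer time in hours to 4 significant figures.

From Kepler's third law T² = 4π²r³/μ at r = 95210 km, T = 3.135 days = 3.135 × 86400 s = 2.70864×10^5 s: μ = 4π²r³/T² = 4.64414×10^5 km³/s².
The Hohmann ellipse has a_t = (r₁ + r₂)/2 = 55580 km.
By Kepler's third law the transfer-orbit period is T = 2π√(a_t³/μ), so t = T/2 = 60410 s.
Converting: 60410 s ÷ 3600 s/hour = 16.78 hours.

t = 16.78 hours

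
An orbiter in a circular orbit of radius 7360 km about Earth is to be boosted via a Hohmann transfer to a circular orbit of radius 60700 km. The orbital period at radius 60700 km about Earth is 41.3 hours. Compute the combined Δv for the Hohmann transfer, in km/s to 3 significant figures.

From Kepler's third law T² = 4π²r³/μ at r = 60700 km, T = 41.3 hours = 41.3 × 3600 s = 1.4868×10^5 s: μ = 4π²r³/T² = 3.99412×10^5 km³/s².
Semi-major axis of the transfer orbit: a_t = (7360 + 60700)/2 = 34030 km.
At r₁ the circular-orbit speed is v₁ = √(μ/r₁) = 7.367 km/s.
Transfer-orbit speed at r₁ (v² = μ(2/r − 1/a)): v_p = √[μ(2/r₁ − 1/a_t)] = 9.839 km/s.
First burn Δv₁ = |v_p − v₁| = 2.472 km/s.
Circular speed at r₂: v₂ = √(μ/r₂) = 2.565 km/s.
Transfer-orbit speed at r₂: v_a = √[μ(2/r₂ − 1/a_t)] = 1.193 km/s.
Second burn Δv₂ = |v₂ − v_a| = 1.372 km/s.
Δv = Δv₁ + Δv₂ = 2.472 + 1.372 = 3.844 km/s.

Δv = 3.84 km/s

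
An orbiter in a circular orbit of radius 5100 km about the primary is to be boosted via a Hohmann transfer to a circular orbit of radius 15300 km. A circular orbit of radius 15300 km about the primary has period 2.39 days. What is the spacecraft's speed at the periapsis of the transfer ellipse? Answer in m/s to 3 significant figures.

v = 988 m/s

From Kepler's third law T² = 4π²r³/μ at r = 15300 km, T = 2.39 days = 2.39 × 86400 s = 2.06496×10^5 s: μ = 4π²r³/T² = 3315.97 km³/s².
The Hohmann ellipse has a_t = (r₁ + r₂)/2 = 10200 km.
The periapsis of the transfer ellipse is at r = 5100 km.
From the vis-viva equation, v = √[μ(2/r − 1/a_t)] = 0.9876 km/s.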